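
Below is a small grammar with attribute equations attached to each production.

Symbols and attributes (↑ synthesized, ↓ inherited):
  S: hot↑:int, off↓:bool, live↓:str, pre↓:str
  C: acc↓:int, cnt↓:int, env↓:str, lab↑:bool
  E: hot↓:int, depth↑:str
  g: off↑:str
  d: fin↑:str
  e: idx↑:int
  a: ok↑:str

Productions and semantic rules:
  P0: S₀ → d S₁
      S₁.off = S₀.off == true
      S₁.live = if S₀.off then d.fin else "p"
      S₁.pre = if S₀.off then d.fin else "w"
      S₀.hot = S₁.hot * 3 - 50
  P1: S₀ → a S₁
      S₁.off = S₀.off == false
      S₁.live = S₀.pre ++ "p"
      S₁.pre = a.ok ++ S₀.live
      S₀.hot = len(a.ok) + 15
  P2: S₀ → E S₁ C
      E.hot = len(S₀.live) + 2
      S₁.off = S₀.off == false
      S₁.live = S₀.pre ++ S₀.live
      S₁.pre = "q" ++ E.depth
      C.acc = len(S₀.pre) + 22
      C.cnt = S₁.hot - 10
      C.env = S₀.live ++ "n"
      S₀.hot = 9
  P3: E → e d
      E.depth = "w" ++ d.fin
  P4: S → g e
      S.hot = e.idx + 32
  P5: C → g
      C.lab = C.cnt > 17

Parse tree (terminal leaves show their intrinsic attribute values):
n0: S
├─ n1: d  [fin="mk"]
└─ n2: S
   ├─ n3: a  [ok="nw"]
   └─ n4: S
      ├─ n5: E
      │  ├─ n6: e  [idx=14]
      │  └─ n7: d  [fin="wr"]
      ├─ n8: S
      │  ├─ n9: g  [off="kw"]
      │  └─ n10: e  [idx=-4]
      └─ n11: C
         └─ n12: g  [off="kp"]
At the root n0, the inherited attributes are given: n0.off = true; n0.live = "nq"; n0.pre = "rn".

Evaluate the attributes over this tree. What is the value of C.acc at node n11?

1. n0.off = true  [given at root]
2. n0.live = "nq"  [given at root]
3. n0.pre = "rn"  [given at root]
4. n1.fin = "mk"  [terminal]
5. n2.off = true  [S₀.off == true]
6. n2.live = "mk"  [if S₀.off then d.fin else "p"]
7. n2.pre = "mk"  [if S₀.off then d.fin else "w"]
8. n3.ok = "nw"  [terminal]
9. n4.off = false  [S₀.off == false]
10. n4.live = "mkp"  [S₀.pre ++ "p"]
11. n4.pre = "nwmk"  [a.ok ++ S₀.live]
12. n5.hot = 5  [len(S₀.live) + 2]
13. n6.idx = 14  [terminal]
14. n7.fin = "wr"  [terminal]
15. n5.depth = "wwr"  ["w" ++ d.fin]
16. n8.off = true  [S₀.off == false]
17. n8.live = "nwmkmkp"  [S₀.pre ++ S₀.live]
18. n8.pre = "qwwr"  ["q" ++ E.depth]
19. n9.off = "kw"  [terminal]
20. n10.idx = -4  [terminal]
21. n8.hot = 28  [e.idx + 32]
22. n11.acc = 26  [len(S₀.pre) + 22]
23. n11.cnt = 18  [S₁.hot - 10]
24. n11.env = "mkpn"  [S₀.live ++ "n"]
25. n12.off = "kp"  [terminal]
26. n11.lab = true  [C.cnt > 17]
27. n4.hot = 9  [9]
28. n2.hot = 17  [len(a.ok) + 15]
29. n0.hot = 1  [S₁.hot * 3 - 50]

26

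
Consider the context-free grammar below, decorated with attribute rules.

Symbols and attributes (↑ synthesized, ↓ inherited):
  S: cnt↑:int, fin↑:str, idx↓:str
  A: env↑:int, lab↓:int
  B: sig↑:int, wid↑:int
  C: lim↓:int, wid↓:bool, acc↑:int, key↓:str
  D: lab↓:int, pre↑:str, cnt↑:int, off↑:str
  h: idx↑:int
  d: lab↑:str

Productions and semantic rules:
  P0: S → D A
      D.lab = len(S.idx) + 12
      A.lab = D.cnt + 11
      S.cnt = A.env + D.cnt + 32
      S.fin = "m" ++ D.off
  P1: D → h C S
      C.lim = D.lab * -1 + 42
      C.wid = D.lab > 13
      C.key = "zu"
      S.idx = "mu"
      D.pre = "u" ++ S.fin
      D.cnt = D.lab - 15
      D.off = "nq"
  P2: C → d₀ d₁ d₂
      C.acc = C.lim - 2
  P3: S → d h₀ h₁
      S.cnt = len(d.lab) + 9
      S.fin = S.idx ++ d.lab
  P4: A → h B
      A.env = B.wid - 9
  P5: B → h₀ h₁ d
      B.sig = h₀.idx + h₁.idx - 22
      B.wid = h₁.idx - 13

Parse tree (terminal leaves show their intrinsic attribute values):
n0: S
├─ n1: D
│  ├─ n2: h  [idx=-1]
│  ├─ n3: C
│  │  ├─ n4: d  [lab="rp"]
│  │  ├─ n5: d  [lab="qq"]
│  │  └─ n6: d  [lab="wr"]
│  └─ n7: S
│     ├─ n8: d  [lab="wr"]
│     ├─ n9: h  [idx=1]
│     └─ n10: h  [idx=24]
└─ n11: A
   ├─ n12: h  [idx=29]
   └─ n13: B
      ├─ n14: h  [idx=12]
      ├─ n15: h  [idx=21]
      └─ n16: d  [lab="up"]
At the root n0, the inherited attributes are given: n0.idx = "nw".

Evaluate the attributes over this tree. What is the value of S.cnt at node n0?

30

1. n0.idx = "nw"  [given at root]
2. n1.lab = 14  [len(S.idx) + 12]
3. n2.idx = -1  [terminal]
4. n3.lim = 28  [D.lab * -1 + 42]
5. n3.wid = true  [D.lab > 13]
6. n3.key = "zu"  ["zu"]
7. n4.lab = "rp"  [terminal]
8. n5.lab = "qq"  [terminal]
9. n6.lab = "wr"  [terminal]
10. n3.acc = 26  [C.lim - 2]
11. n7.idx = "mu"  ["mu"]
12. n8.lab = "wr"  [terminal]
13. n9.idx = 1  [terminal]
14. n10.idx = 24  [terminal]
15. n7.cnt = 11  [len(d.lab) + 9]
16. n7.fin = "muwr"  [S.idx ++ d.lab]
17. n1.pre = "umuwr"  ["u" ++ S.fin]
18. n1.cnt = -1  [D.lab - 15]
19. n1.off = "nq"  ["nq"]
20. n11.lab = 10  [D.cnt + 11]
21. n12.idx = 29  [terminal]
22. n14.idx = 12  [terminal]
23. n15.idx = 21  [terminal]
24. n16.lab = "up"  [terminal]
25. n13.sig = 11  [h₀.idx + h₁.idx - 22]
26. n13.wid = 8  [h₁.idx - 13]
27. n11.env = -1  [B.wid - 9]
28. n0.cnt = 30  [A.env + D.cnt + 32]
29. n0.fin = "mnq"  ["m" ++ D.off]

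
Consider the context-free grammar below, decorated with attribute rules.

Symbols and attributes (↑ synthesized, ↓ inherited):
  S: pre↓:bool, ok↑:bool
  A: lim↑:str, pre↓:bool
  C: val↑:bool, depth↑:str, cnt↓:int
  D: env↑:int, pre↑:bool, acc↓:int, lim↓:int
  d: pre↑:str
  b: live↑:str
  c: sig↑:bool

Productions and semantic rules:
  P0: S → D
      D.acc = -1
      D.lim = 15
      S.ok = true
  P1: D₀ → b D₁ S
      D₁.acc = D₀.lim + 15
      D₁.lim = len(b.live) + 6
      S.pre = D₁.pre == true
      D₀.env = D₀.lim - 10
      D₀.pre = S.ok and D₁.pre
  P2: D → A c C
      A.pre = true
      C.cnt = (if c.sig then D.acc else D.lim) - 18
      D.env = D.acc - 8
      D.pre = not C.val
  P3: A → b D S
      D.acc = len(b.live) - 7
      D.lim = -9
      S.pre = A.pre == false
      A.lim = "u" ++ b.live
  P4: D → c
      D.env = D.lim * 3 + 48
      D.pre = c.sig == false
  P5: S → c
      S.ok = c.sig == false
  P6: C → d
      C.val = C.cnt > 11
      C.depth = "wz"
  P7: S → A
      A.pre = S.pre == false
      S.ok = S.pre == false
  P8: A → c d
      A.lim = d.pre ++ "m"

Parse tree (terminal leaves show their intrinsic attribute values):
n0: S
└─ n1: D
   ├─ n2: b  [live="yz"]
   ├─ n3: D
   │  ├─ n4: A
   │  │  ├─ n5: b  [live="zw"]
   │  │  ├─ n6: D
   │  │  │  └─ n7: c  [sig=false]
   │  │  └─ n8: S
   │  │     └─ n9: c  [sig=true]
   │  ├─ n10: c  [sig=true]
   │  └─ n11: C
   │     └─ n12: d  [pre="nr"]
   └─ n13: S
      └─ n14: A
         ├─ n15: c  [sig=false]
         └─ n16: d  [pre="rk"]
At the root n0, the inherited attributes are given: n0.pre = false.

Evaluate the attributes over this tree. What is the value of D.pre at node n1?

1. n0.pre = false  [given at root]
2. n1.acc = -1  [-1]
3. n1.lim = 15  [15]
4. n2.live = "yz"  [terminal]
5. n3.acc = 30  [D₀.lim + 15]
6. n3.lim = 8  [len(b.live) + 6]
7. n4.pre = true  [true]
8. n5.live = "zw"  [terminal]
9. n6.acc = -5  [len(b.live) - 7]
10. n6.lim = -9  [-9]
11. n7.sig = false  [terminal]
12. n6.env = 21  [D.lim * 3 + 48]
13. n6.pre = true  [c.sig == false]
14. n8.pre = false  [A.pre == false]
15. n9.sig = true  [terminal]
16. n8.ok = false  [c.sig == false]
17. n4.lim = "uzw"  ["u" ++ b.live]
18. n10.sig = true  [terminal]
19. n11.cnt = 12  [(if c.sig then D.acc else D.lim) - 18]
20. n12.pre = "nr"  [terminal]
21. n11.val = true  [C.cnt > 11]
22. n11.depth = "wz"  ["wz"]
23. n3.env = 22  [D.acc - 8]
24. n3.pre = false  [not C.val]
25. n13.pre = false  [D₁.pre == true]
26. n14.pre = true  [S.pre == false]
27. n15.sig = false  [terminal]
28. n16.pre = "rk"  [terminal]
29. n14.lim = "rkm"  [d.pre ++ "m"]
30. n13.ok = true  [S.pre == false]
31. n1.env = 5  [D₀.lim - 10]
32. n1.pre = false  [S.ok and D₁.pre]
33. n0.ok = true  [true]

false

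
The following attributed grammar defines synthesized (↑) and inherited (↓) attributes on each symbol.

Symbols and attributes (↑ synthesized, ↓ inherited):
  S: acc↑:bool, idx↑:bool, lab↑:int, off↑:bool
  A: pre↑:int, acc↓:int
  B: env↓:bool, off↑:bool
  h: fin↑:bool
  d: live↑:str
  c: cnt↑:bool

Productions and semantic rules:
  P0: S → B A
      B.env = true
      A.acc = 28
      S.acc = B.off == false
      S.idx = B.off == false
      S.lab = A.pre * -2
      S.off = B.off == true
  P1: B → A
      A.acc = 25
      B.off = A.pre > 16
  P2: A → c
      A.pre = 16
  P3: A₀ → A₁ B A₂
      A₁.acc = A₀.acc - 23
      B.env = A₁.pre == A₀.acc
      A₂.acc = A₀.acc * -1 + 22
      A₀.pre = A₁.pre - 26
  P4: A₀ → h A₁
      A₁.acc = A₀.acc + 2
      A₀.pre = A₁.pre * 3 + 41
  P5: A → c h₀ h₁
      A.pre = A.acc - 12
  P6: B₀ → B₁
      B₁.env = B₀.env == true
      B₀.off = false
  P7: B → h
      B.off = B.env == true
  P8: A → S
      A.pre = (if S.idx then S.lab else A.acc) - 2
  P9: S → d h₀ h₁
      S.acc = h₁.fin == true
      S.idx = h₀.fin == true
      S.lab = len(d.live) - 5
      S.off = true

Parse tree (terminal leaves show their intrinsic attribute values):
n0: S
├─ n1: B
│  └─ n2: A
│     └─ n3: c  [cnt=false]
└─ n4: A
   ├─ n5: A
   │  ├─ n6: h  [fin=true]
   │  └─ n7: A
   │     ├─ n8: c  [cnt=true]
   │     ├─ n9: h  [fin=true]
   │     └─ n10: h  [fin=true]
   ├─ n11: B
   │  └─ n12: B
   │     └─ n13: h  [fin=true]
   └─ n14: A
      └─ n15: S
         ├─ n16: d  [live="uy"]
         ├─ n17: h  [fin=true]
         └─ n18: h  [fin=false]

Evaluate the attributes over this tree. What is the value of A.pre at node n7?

-5

1. n1.env = true  [true]
2. n2.acc = 25  [25]
3. n3.cnt = false  [terminal]
4. n2.pre = 16  [16]
5. n1.off = false  [A.pre > 16]
6. n4.acc = 28  [28]
7. n5.acc = 5  [A₀.acc - 23]
8. n6.fin = true  [terminal]
9. n7.acc = 7  [A₀.acc + 2]
10. n8.cnt = true  [terminal]
11. n9.fin = true  [terminal]
12. n10.fin = true  [terminal]
13. n7.pre = -5  [A.acc - 12]
14. n5.pre = 26  [A₁.pre * 3 + 41]
15. n11.env = false  [A₁.pre == A₀.acc]
16. n12.env = false  [B₀.env == true]
17. n13.fin = true  [terminal]
18. n12.off = false  [B.env == true]
19. n11.off = false  [false]
20. n14.acc = -6  [A₀.acc * -1 + 22]
21. n16.live = "uy"  [terminal]
22. n17.fin = true  [terminal]
23. n18.fin = false  [terminal]
24. n15.acc = false  [h₁.fin == true]
25. n15.idx = true  [h₀.fin == true]
26. n15.lab = -3  [len(d.live) - 5]
27. n15.off = true  [true]
28. n14.pre = -5  [(if S.idx then S.lab else A.acc) - 2]
29. n4.pre = 0  [A₁.pre - 26]
30. n0.acc = true  [B.off == false]
31. n0.idx = true  [B.off == false]
32. n0.lab = 0  [A.pre * -2]
33. n0.off = false  [B.off == true]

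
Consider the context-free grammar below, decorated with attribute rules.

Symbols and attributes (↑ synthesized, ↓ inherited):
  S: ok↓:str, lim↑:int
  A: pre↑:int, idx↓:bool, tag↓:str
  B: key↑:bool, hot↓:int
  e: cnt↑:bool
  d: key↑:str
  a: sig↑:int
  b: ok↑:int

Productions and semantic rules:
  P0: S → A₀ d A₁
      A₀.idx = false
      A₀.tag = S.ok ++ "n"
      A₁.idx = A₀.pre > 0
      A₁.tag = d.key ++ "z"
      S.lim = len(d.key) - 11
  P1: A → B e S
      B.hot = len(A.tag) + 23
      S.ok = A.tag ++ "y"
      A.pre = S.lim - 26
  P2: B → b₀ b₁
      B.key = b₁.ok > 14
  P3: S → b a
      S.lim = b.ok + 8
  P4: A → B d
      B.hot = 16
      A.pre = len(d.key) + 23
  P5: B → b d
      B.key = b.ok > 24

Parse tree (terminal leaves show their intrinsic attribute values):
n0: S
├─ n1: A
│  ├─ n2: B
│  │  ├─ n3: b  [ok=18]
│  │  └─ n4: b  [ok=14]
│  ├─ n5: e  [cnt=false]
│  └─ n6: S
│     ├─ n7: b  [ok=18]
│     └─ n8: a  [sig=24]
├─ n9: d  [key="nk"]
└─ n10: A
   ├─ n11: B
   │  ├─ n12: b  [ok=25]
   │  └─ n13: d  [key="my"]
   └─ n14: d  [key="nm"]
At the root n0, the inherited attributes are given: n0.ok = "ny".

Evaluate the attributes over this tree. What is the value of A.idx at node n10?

1. n0.ok = "ny"  [given at root]
2. n1.idx = false  [false]
3. n1.tag = "nyn"  [S.ok ++ "n"]
4. n2.hot = 26  [len(A.tag) + 23]
5. n3.ok = 18  [terminal]
6. n4.ok = 14  [terminal]
7. n2.key = false  [b₁.ok > 14]
8. n5.cnt = false  [terminal]
9. n6.ok = "nyny"  [A.tag ++ "y"]
10. n7.ok = 18  [terminal]
11. n8.sig = 24  [terminal]
12. n6.lim = 26  [b.ok + 8]
13. n1.pre = 0  [S.lim - 26]
14. n9.key = "nk"  [terminal]
15. n10.idx = false  [A₀.pre > 0]
16. n10.tag = "nkz"  [d.key ++ "z"]
17. n11.hot = 16  [16]
18. n12.ok = 25  [terminal]
19. n13.key = "my"  [terminal]
20. n11.key = true  [b.ok > 24]
21. n14.key = "nm"  [terminal]
22. n10.pre = 25  [len(d.key) + 23]
23. n0.lim = -9  [len(d.key) - 11]

false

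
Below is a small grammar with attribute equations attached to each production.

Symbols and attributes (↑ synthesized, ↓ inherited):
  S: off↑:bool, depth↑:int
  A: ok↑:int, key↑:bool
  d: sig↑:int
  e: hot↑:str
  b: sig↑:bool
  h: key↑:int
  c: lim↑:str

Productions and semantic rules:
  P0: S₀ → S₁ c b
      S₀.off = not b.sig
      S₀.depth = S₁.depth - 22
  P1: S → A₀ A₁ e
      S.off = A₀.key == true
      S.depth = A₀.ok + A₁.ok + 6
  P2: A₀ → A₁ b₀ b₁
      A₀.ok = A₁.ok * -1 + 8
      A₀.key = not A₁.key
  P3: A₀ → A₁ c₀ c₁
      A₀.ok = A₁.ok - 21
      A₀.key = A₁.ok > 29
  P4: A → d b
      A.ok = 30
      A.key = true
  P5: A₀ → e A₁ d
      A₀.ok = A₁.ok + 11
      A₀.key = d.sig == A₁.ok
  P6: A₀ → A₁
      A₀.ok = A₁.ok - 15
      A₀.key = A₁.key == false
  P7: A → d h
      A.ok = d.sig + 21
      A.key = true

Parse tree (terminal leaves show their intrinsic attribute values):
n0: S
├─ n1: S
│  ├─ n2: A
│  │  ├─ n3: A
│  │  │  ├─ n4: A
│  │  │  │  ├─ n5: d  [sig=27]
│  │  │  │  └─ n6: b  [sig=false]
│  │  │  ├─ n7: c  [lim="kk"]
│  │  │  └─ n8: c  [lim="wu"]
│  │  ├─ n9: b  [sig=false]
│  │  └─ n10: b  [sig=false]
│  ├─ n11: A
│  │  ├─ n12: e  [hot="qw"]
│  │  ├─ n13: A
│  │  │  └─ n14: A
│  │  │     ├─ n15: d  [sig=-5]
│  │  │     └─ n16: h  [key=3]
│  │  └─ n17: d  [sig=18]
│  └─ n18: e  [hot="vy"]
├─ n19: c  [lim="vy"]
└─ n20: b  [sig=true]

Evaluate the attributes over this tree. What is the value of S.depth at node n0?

-5

1. n5.sig = 27  [terminal]
2. n6.sig = false  [terminal]
3. n4.ok = 30  [30]
4. n4.key = true  [true]
5. n7.lim = "kk"  [terminal]
6. n8.lim = "wu"  [terminal]
7. n3.ok = 9  [A₁.ok - 21]
8. n3.key = true  [A₁.ok > 29]
9. n9.sig = false  [terminal]
10. n10.sig = false  [terminal]
11. n2.ok = -1  [A₁.ok * -1 + 8]
12. n2.key = false  [not A₁.key]
13. n12.hot = "qw"  [terminal]
14. n15.sig = -5  [terminal]
15. n16.key = 3  [terminal]
16. n14.ok = 16  [d.sig + 21]
17. n14.key = true  [true]
18. n13.ok = 1  [A₁.ok - 15]
19. n13.key = false  [A₁.key == false]
20. n17.sig = 18  [terminal]
21. n11.ok = 12  [A₁.ok + 11]
22. n11.key = false  [d.sig == A₁.ok]
23. n18.hot = "vy"  [terminal]
24. n1.off = false  [A₀.key == true]
25. n1.depth = 17  [A₀.ok + A₁.ok + 6]
26. n19.lim = "vy"  [terminal]
27. n20.sig = true  [terminal]
28. n0.off = false  [not b.sig]
29. n0.depth = -5  [S₁.depth - 22]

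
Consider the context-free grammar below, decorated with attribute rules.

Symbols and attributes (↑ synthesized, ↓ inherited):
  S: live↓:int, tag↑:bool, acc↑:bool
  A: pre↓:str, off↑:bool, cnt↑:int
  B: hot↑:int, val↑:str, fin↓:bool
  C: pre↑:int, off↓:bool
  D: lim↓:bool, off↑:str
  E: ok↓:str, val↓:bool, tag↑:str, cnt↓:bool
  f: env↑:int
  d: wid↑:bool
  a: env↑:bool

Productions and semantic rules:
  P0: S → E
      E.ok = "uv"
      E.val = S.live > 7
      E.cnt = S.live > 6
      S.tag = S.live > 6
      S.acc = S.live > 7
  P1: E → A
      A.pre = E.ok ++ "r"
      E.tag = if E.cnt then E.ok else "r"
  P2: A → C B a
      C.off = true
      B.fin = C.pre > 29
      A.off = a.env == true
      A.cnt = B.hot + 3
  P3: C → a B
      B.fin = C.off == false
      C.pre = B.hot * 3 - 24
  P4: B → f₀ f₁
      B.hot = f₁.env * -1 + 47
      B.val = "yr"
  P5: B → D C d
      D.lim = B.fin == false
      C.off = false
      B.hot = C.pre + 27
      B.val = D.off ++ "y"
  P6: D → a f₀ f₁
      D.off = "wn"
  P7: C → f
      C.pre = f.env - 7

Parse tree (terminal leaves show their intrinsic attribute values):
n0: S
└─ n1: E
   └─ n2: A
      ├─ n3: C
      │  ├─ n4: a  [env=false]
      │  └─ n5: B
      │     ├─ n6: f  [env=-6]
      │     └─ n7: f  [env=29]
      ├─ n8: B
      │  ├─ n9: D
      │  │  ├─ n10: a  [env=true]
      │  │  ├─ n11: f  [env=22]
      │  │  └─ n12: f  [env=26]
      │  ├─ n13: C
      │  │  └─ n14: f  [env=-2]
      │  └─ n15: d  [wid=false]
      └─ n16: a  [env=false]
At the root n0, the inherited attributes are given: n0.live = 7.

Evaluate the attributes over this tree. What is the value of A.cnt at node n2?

21

1. n0.live = 7  [given at root]
2. n1.ok = "uv"  ["uv"]
3. n1.val = false  [S.live > 7]
4. n1.cnt = true  [S.live > 6]
5. n2.pre = "uvr"  [E.ok ++ "r"]
6. n3.off = true  [true]
7. n4.env = false  [terminal]
8. n5.fin = false  [C.off == false]
9. n6.env = -6  [terminal]
10. n7.env = 29  [terminal]
11. n5.hot = 18  [f₁.env * -1 + 47]
12. n5.val = "yr"  ["yr"]
13. n3.pre = 30  [B.hot * 3 - 24]
14. n8.fin = true  [C.pre > 29]
15. n9.lim = false  [B.fin == false]
16. n10.env = true  [terminal]
17. n11.env = 22  [terminal]
18. n12.env = 26  [terminal]
19. n9.off = "wn"  ["wn"]
20. n13.off = false  [false]
21. n14.env = -2  [terminal]
22. n13.pre = -9  [f.env - 7]
23. n15.wid = false  [terminal]
24. n8.hot = 18  [C.pre + 27]
25. n8.val = "wny"  [D.off ++ "y"]
26. n16.env = false  [terminal]
27. n2.off = false  [a.env == true]
28. n2.cnt = 21  [B.hot + 3]
29. n1.tag = "uv"  [if E.cnt then E.ok else "r"]
30. n0.tag = true  [S.live > 6]
31. n0.acc = false  [S.live > 7]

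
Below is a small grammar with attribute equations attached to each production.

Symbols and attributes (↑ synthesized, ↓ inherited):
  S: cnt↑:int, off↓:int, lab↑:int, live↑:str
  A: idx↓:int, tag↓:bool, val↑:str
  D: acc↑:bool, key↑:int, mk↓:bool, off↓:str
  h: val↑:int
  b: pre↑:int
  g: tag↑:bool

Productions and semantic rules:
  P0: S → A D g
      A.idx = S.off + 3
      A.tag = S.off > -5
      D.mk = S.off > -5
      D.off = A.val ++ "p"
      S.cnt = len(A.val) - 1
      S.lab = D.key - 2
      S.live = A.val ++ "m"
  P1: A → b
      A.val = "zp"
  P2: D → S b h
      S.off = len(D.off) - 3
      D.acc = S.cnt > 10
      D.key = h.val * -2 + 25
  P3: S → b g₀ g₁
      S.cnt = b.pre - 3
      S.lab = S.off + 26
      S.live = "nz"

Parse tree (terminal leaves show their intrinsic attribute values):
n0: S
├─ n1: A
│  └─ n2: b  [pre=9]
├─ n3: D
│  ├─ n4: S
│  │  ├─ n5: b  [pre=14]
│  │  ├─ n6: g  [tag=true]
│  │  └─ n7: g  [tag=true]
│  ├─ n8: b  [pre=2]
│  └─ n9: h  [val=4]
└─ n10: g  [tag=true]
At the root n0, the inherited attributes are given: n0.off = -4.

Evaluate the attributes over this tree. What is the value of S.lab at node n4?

1. n0.off = -4  [given at root]
2. n1.idx = -1  [S.off + 3]
3. n1.tag = true  [S.off > -5]
4. n2.pre = 9  [terminal]
5. n1.val = "zp"  ["zp"]
6. n3.mk = true  [S.off > -5]
7. n3.off = "zpp"  [A.val ++ "p"]
8. n4.off = 0  [len(D.off) - 3]
9. n5.pre = 14  [terminal]
10. n6.tag = true  [terminal]
11. n7.tag = true  [terminal]
12. n4.cnt = 11  [b.pre - 3]
13. n4.lab = 26  [S.off + 26]
14. n4.live = "nz"  ["nz"]
15. n8.pre = 2  [terminal]
16. n9.val = 4  [terminal]
17. n3.acc = true  [S.cnt > 10]
18. n3.key = 17  [h.val * -2 + 25]
19. n10.tag = true  [terminal]
20. n0.cnt = 1  [len(A.val) - 1]
21. n0.lab = 15  [D.key - 2]
22. n0.live = "zpm"  [A.val ++ "m"]

26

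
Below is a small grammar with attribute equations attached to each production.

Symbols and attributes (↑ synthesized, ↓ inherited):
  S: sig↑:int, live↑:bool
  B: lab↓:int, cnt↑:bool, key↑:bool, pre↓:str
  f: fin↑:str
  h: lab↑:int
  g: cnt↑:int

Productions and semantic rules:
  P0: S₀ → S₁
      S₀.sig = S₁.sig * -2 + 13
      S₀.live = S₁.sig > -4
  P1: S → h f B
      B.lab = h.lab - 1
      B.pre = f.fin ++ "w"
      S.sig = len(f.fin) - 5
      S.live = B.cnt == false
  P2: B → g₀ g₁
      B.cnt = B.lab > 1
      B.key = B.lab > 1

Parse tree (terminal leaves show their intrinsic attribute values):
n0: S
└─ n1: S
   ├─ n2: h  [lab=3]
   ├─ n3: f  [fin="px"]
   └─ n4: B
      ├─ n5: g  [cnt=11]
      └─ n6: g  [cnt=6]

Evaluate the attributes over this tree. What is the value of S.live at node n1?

false

1. n2.lab = 3  [terminal]
2. n3.fin = "px"  [terminal]
3. n4.lab = 2  [h.lab - 1]
4. n4.pre = "pxw"  [f.fin ++ "w"]
5. n5.cnt = 11  [terminal]
6. n6.cnt = 6  [terminal]
7. n4.cnt = true  [B.lab > 1]
8. n4.key = true  [B.lab > 1]
9. n1.sig = -3  [len(f.fin) - 5]
10. n1.live = false  [B.cnt == false]
11. n0.sig = 19  [S₁.sig * -2 + 13]
12. n0.live = true  [S₁.sig > -4]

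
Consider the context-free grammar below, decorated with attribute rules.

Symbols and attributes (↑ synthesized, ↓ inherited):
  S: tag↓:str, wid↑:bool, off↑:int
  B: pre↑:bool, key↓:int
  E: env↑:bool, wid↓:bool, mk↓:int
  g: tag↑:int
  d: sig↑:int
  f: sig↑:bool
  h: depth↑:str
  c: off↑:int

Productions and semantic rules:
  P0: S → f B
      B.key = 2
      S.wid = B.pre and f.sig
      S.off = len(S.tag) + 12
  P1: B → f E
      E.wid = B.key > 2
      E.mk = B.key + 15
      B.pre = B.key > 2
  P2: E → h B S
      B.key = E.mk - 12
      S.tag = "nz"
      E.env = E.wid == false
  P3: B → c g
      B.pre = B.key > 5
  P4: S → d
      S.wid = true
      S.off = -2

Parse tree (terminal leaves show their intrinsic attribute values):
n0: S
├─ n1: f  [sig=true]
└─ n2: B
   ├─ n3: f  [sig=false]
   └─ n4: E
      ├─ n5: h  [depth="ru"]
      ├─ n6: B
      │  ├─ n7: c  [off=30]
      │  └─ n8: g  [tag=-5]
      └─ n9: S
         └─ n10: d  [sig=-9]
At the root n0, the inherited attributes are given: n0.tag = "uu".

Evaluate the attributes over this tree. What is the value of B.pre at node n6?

false

1. n0.tag = "uu"  [given at root]
2. n1.sig = true  [terminal]
3. n2.key = 2  [2]
4. n3.sig = false  [terminal]
5. n4.wid = false  [B.key > 2]
6. n4.mk = 17  [B.key + 15]
7. n5.depth = "ru"  [terminal]
8. n6.key = 5  [E.mk - 12]
9. n7.off = 30  [terminal]
10. n8.tag = -5  [terminal]
11. n6.pre = false  [B.key > 5]
12. n9.tag = "nz"  ["nz"]
13. n10.sig = -9  [terminal]
14. n9.wid = true  [true]
15. n9.off = -2  [-2]
16. n4.env = true  [E.wid == false]
17. n2.pre = false  [B.key > 2]
18. n0.wid = false  [B.pre and f.sig]
19. n0.off = 14  [len(S.tag) + 12]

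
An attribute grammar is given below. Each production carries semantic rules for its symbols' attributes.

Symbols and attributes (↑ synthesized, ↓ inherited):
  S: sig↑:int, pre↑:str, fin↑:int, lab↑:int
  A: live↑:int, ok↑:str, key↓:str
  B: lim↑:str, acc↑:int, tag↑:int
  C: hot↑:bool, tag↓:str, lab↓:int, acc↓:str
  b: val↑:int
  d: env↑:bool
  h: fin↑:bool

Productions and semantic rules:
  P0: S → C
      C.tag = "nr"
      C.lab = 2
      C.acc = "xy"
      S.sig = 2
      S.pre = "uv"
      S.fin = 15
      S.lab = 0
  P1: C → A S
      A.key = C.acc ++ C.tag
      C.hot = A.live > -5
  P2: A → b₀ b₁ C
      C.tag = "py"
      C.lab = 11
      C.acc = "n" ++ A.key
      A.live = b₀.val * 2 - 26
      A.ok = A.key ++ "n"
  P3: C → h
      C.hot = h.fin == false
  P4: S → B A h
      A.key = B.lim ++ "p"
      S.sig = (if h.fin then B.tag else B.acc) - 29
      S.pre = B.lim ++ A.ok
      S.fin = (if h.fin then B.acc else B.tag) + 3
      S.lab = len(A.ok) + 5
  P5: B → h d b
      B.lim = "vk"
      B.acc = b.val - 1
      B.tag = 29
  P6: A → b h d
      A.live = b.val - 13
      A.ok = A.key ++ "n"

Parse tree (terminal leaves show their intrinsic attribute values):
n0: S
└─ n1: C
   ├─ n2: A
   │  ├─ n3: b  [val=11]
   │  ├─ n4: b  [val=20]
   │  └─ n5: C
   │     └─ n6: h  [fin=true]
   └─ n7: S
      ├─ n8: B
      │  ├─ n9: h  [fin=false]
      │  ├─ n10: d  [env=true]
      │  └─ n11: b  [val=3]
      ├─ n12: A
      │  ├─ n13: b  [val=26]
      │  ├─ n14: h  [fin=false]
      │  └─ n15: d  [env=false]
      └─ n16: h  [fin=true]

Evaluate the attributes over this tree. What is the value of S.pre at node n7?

"vkvkpn"

1. n1.tag = "nr"  ["nr"]
2. n1.lab = 2  [2]
3. n1.acc = "xy"  ["xy"]
4. n2.key = "xynr"  [C.acc ++ C.tag]
5. n3.val = 11  [terminal]
6. n4.val = 20  [terminal]
7. n5.tag = "py"  ["py"]
8. n5.lab = 11  [11]
9. n5.acc = "nxynr"  ["n" ++ A.key]
10. n6.fin = true  [terminal]
11. n5.hot = false  [h.fin == false]
12. n2.live = -4  [b₀.val * 2 - 26]
13. n2.ok = "xynrn"  [A.key ++ "n"]
14. n9.fin = false  [terminal]
15. n10.env = true  [terminal]
16. n11.val = 3  [terminal]
17. n8.lim = "vk"  ["vk"]
18. n8.acc = 2  [b.val - 1]
19. n8.tag = 29  [29]
20. n12.key = "vkp"  [B.lim ++ "p"]
21. n13.val = 26  [terminal]
22. n14.fin = false  [terminal]
23. n15.env = false  [terminal]
24. n12.live = 13  [b.val - 13]
25. n12.ok = "vkpn"  [A.key ++ "n"]
26. n16.fin = true  [terminal]
27. n7.sig = 0  [(if h.fin then B.tag else B.acc) - 29]
28. n7.pre = "vkvkpn"  [B.lim ++ A.ok]
29. n7.fin = 5  [(if h.fin then B.acc else B.tag) + 3]
30. n7.lab = 9  [len(A.ok) + 5]
31. n1.hot = true  [A.live > -5]
32. n0.sig = 2  [2]
33. n0.pre = "uv"  ["uv"]
34. n0.fin = 15  [15]
35. n0.lab = 0  [0]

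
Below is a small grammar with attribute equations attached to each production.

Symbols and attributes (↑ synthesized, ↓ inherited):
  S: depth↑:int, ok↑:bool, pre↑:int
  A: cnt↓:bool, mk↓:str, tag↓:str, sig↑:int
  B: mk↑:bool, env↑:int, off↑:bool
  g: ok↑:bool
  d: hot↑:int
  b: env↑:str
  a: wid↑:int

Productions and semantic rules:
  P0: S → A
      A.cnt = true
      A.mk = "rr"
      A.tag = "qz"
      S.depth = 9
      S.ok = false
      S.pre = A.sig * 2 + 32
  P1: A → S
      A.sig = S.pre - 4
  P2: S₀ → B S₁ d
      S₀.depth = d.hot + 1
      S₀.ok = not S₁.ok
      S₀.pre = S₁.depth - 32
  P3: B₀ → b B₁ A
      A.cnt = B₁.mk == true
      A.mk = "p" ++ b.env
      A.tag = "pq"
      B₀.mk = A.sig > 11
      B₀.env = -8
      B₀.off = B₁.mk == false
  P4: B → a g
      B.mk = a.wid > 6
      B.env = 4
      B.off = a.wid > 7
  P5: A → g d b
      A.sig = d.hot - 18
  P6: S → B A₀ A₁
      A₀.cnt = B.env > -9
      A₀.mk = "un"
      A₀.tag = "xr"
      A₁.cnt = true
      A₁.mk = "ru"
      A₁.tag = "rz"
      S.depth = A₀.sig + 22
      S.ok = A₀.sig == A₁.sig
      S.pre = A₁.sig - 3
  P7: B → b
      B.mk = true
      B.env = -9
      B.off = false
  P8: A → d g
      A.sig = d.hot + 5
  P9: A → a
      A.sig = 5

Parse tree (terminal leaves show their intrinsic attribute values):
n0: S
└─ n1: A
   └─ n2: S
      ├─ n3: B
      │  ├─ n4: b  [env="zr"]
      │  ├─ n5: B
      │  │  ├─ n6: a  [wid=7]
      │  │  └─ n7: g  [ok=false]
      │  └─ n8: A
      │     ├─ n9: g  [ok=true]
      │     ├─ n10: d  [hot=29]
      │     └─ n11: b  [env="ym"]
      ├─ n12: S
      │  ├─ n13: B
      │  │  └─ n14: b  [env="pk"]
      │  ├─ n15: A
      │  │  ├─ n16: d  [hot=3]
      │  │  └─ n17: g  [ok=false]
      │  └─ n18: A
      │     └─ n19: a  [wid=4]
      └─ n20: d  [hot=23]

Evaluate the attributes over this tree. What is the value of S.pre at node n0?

1. n1.cnt = true  [true]
2. n1.mk = "rr"  ["rr"]
3. n1.tag = "qz"  ["qz"]
4. n4.env = "zr"  [terminal]
5. n6.wid = 7  [terminal]
6. n7.ok = false  [terminal]
7. n5.mk = true  [a.wid > 6]
8. n5.env = 4  [4]
9. n5.off = false  [a.wid > 7]
10. n8.cnt = true  [B₁.mk == true]
11. n8.mk = "pzr"  ["p" ++ b.env]
12. n8.tag = "pq"  ["pq"]
13. n9.ok = true  [terminal]
14. n10.hot = 29  [terminal]
15. n11.env = "ym"  [terminal]
16. n8.sig = 11  [d.hot - 18]
17. n3.mk = false  [A.sig > 11]
18. n3.env = -8  [-8]
19. n3.off = false  [B₁.mk == false]
20. n14.env = "pk"  [terminal]
21. n13.mk = true  [true]
22. n13.env = -9  [-9]
23. n13.off = false  [false]
24. n15.cnt = false  [B.env > -9]
25. n15.mk = "un"  ["un"]
26. n15.tag = "xr"  ["xr"]
27. n16.hot = 3  [terminal]
28. n17.ok = false  [terminal]
29. n15.sig = 8  [d.hot + 5]
30. n18.cnt = true  [true]
31. n18.mk = "ru"  ["ru"]
32. n18.tag = "rz"  ["rz"]
33. n19.wid = 4  [terminal]
34. n18.sig = 5  [5]
35. n12.depth = 30  [A₀.sig + 22]
36. n12.ok = false  [A₀.sig == A₁.sig]
37. n12.pre = 2  [A₁.sig - 3]
38. n20.hot = 23  [terminal]
39. n2.depth = 24  [d.hot + 1]
40. n2.ok = true  [not S₁.ok]
41. n2.pre = -2  [S₁.depth - 32]
42. n1.sig = -6  [S.pre - 4]
43. n0.depth = 9  [9]
44. n0.ok = false  [false]
45. n0.pre = 20  [A.sig * 2 + 32]

20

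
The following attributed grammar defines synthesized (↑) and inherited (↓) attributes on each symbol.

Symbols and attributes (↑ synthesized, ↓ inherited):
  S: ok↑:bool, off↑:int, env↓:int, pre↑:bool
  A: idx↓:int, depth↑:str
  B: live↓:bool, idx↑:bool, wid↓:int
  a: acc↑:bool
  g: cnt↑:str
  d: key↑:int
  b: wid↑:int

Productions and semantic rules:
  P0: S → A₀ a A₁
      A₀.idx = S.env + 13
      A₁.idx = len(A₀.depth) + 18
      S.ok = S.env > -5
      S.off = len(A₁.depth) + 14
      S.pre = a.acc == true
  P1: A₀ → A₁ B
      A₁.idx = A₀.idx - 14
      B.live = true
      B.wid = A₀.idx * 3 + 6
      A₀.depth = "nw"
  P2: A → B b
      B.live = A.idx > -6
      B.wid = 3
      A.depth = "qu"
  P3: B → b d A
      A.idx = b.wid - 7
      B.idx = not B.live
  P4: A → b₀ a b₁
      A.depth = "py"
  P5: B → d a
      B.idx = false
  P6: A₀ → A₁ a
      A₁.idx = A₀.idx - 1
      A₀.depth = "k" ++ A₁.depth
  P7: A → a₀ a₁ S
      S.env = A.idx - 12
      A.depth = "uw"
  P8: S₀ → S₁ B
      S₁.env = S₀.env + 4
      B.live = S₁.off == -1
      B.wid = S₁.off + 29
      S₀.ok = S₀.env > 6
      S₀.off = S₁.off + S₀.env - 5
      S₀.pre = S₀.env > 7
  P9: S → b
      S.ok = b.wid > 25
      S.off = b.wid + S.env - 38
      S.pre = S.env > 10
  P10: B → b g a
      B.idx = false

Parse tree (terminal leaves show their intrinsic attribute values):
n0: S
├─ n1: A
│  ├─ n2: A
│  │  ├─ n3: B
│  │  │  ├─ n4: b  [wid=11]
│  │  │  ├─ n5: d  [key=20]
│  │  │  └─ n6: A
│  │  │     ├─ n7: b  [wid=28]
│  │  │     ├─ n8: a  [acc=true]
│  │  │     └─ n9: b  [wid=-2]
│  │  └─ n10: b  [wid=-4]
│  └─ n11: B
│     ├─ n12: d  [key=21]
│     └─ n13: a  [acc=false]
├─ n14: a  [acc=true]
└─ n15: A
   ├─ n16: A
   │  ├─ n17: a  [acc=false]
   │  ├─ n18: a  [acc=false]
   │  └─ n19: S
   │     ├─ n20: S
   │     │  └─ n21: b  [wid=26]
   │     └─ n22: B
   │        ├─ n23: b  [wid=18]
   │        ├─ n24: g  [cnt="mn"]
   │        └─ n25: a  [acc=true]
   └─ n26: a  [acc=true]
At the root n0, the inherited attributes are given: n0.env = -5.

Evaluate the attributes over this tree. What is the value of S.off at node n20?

-1

1. n0.env = -5  [given at root]
2. n1.idx = 8  [S.env + 13]
3. n2.idx = -6  [A₀.idx - 14]
4. n3.live = false  [A.idx > -6]
5. n3.wid = 3  [3]
6. n4.wid = 11  [terminal]
7. n5.key = 20  [terminal]
8. n6.idx = 4  [b.wid - 7]
9. n7.wid = 28  [terminal]
10. n8.acc = true  [terminal]
11. n9.wid = -2  [terminal]
12. n6.depth = "py"  ["py"]
13. n3.idx = true  [not B.live]
14. n10.wid = -4  [terminal]
15. n2.depth = "qu"  ["qu"]
16. n11.live = true  [true]
17. n11.wid = 30  [A₀.idx * 3 + 6]
18. n12.key = 21  [terminal]
19. n13.acc = false  [terminal]
20. n11.idx = false  [false]
21. n1.depth = "nw"  ["nw"]
22. n14.acc = true  [terminal]
23. n15.idx = 20  [len(A₀.depth) + 18]
24. n16.idx = 19  [A₀.idx - 1]
25. n17.acc = false  [terminal]
26. n18.acc = false  [terminal]
27. n19.env = 7  [A.idx - 12]
28. n20.env = 11  [S₀.env + 4]
29. n21.wid = 26  [terminal]
30. n20.ok = true  [b.wid > 25]
31. n20.off = -1  [b.wid + S.env - 38]
32. n20.pre = true  [S.env > 10]
33. n22.live = true  [S₁.off == -1]
34. n22.wid = 28  [S₁.off + 29]
35. n23.wid = 18  [terminal]
36. n24.cnt = "mn"  [terminal]
37. n25.acc = true  [terminal]
38. n22.idx = false  [false]
39. n19.ok = true  [S₀.env > 6]
40. n19.off = 1  [S₁.off + S₀.env - 5]
41. n19.pre = false  [S₀.env > 7]
42. n16.depth = "uw"  ["uw"]
43. n26.acc = true  [terminal]
44. n15.depth = "kuw"  ["k" ++ A₁.depth]
45. n0.ok = false  [S.env > -5]
46. n0.off = 17  [len(A₁.depth) + 14]
47. n0.pre = true  [a.acc == true]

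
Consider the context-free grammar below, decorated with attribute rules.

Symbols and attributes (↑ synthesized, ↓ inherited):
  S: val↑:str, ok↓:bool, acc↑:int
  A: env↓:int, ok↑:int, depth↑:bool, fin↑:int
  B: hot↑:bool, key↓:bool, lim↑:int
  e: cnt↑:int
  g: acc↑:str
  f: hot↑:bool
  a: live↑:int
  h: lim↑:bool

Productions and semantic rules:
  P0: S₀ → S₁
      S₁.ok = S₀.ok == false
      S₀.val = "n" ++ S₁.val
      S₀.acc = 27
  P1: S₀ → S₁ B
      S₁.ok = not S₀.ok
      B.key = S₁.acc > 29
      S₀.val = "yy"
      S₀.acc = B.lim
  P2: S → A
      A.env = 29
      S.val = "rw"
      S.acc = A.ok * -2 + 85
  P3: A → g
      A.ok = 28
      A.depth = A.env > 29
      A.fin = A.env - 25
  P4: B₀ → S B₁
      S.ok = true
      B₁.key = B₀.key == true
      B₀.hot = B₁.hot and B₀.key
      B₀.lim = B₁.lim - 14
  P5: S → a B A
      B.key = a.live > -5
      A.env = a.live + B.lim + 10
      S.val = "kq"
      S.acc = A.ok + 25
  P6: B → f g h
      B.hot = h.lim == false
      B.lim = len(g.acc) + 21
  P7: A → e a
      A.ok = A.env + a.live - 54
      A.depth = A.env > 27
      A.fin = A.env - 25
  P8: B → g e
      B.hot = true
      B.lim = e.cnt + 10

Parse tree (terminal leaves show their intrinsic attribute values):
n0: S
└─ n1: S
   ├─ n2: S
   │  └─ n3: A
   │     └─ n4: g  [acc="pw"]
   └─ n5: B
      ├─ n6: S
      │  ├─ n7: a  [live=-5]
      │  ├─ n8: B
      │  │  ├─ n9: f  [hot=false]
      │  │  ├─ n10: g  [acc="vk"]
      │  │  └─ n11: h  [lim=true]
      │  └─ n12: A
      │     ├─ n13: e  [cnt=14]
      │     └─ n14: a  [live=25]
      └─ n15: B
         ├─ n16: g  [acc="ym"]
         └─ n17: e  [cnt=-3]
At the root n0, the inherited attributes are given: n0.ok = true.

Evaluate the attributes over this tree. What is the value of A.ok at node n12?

1. n0.ok = true  [given at root]
2. n1.ok = false  [S₀.ok == false]
3. n2.ok = true  [not S₀.ok]
4. n3.env = 29  [29]
5. n4.acc = "pw"  [terminal]
6. n3.ok = 28  [28]
7. n3.depth = false  [A.env > 29]
8. n3.fin = 4  [A.env - 25]
9. n2.val = "rw"  ["rw"]
10. n2.acc = 29  [A.ok * -2 + 85]
11. n5.key = false  [S₁.acc > 29]
12. n6.ok = true  [true]
13. n7.live = -5  [terminal]
14. n8.key = false  [a.live > -5]
15. n9.hot = false  [terminal]
16. n10.acc = "vk"  [terminal]
17. n11.lim = true  [terminal]
18. n8.hot = false  [h.lim == false]
19. n8.lim = 23  [len(g.acc) + 21]
20. n12.env = 28  [a.live + B.lim + 10]
21. n13.cnt = 14  [terminal]
22. n14.live = 25  [terminal]
23. n12.ok = -1  [A.env + a.live - 54]
24. n12.depth = true  [A.env > 27]
25. n12.fin = 3  [A.env - 25]
26. n6.val = "kq"  ["kq"]
27. n6.acc = 24  [A.ok + 25]
28. n15.key = false  [B₀.key == true]
29. n16.acc = "ym"  [terminal]
30. n17.cnt = -3  [terminal]
31. n15.hot = true  [true]
32. n15.lim = 7  [e.cnt + 10]
33. n5.hot = false  [B₁.hot and B₀.key]
34. n5.lim = -7  [B₁.lim - 14]
35. n1.val = "yy"  ["yy"]
36. n1.acc = -7  [B.lim]
37. n0.val = "nyy"  ["n" ++ S₁.val]
38. n0.acc = 27  [27]

-1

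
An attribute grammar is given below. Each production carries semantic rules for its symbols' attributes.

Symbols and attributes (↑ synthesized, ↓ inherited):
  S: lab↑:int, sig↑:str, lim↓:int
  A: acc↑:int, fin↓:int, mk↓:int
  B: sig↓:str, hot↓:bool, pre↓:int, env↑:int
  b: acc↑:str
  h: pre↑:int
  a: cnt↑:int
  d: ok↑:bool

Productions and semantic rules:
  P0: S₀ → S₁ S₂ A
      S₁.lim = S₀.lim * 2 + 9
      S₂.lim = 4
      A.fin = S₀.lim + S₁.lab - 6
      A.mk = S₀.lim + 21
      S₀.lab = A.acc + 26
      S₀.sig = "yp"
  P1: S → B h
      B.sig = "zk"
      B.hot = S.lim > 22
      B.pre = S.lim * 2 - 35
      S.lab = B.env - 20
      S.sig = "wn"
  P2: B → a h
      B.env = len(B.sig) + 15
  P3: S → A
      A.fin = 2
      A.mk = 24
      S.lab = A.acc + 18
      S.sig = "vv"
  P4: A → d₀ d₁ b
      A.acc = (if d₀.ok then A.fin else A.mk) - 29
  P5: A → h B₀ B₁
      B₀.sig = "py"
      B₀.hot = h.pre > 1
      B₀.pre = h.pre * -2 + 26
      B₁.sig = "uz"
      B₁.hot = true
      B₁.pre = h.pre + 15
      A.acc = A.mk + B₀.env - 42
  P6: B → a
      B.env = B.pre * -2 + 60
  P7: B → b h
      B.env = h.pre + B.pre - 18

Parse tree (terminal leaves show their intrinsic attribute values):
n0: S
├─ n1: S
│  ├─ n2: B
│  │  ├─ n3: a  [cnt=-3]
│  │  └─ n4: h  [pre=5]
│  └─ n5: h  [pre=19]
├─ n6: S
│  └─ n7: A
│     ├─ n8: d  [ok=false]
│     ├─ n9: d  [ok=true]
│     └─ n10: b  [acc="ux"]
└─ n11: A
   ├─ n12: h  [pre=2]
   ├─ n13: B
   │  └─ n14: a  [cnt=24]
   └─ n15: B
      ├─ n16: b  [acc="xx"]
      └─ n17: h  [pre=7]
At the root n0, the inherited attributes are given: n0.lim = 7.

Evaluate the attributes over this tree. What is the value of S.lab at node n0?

28

1. n0.lim = 7  [given at root]
2. n1.lim = 23  [S₀.lim * 2 + 9]
3. n2.sig = "zk"  ["zk"]
4. n2.hot = true  [S.lim > 22]
5. n2.pre = 11  [S.lim * 2 - 35]
6. n3.cnt = -3  [terminal]
7. n4.pre = 5  [terminal]
8. n2.env = 17  [len(B.sig) + 15]
9. n5.pre = 19  [terminal]
10. n1.lab = -3  [B.env - 20]
11. n1.sig = "wn"  ["wn"]
12. n6.lim = 4  [4]
13. n7.fin = 2  [2]
14. n7.mk = 24  [24]
15. n8.ok = false  [terminal]
16. n9.ok = true  [terminal]
17. n10.acc = "ux"  [terminal]
18. n7.acc = -5  [(if d₀.ok then A.fin else A.mk) - 29]
19. n6.lab = 13  [A.acc + 18]
20. n6.sig = "vv"  ["vv"]
21. n11.fin = -2  [S₀.lim + S₁.lab - 6]
22. n11.mk = 28  [S₀.lim + 21]
23. n12.pre = 2  [terminal]
24. n13.sig = "py"  ["py"]
25. n13.hot = true  [h.pre > 1]
26. n13.pre = 22  [h.pre * -2 + 26]
27. n14.cnt = 24  [terminal]
28. n13.env = 16  [B.pre * -2 + 60]
29. n15.sig = "uz"  ["uz"]
30. n15.hot = true  [true]
31. n15.pre = 17  [h.pre + 15]
32. n16.acc = "xx"  [terminal]
33. n17.pre = 7  [terminal]
34. n15.env = 6  [h.pre + B.pre - 18]
35. n11.acc = 2  [A.mk + B₀.env - 42]
36. n0.lab = 28  [A.acc + 26]
37. n0.sig = "yp"  ["yp"]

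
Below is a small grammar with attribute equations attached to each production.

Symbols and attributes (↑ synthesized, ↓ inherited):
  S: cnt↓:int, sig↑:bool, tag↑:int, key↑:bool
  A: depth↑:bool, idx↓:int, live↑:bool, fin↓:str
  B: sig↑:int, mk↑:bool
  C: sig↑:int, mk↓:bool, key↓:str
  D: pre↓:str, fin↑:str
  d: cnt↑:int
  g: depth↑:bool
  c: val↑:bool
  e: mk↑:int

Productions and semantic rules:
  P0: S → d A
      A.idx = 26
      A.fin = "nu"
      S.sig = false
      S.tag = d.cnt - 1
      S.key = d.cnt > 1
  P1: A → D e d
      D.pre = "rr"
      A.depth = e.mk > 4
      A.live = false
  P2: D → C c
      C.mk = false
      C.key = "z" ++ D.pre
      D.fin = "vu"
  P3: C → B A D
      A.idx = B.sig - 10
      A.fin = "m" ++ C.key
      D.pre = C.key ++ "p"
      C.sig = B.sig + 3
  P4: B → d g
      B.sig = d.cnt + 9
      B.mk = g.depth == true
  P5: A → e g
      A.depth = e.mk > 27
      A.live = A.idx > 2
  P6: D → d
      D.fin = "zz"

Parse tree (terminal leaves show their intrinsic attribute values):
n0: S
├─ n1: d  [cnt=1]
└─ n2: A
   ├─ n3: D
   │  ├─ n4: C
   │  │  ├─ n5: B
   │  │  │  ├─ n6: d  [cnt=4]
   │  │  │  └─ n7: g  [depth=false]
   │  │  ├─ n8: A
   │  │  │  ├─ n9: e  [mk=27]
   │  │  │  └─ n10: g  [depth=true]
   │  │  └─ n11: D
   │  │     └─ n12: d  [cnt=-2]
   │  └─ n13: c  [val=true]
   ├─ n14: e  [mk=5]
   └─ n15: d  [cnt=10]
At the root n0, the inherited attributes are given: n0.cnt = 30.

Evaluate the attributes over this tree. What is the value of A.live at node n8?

true

1. n0.cnt = 30  [given at root]
2. n1.cnt = 1  [terminal]
3. n2.idx = 26  [26]
4. n2.fin = "nu"  ["nu"]
5. n3.pre = "rr"  ["rr"]
6. n4.mk = false  [false]
7. n4.key = "zrr"  ["z" ++ D.pre]
8. n6.cnt = 4  [terminal]
9. n7.depth = false  [terminal]
10. n5.sig = 13  [d.cnt + 9]
11. n5.mk = false  [g.depth == true]
12. n8.idx = 3  [B.sig - 10]
13. n8.fin = "mzrr"  ["m" ++ C.key]
14. n9.mk = 27  [terminal]
15. n10.depth = true  [terminal]
16. n8.depth = false  [e.mk > 27]
17. n8.live = true  [A.idx > 2]
18. n11.pre = "zrrp"  [C.key ++ "p"]
19. n12.cnt = -2  [terminal]
20. n11.fin = "zz"  ["zz"]
21. n4.sig = 16  [B.sig + 3]
22. n13.val = true  [terminal]
23. n3.fin = "vu"  ["vu"]
24. n14.mk = 5  [terminal]
25. n15.cnt = 10  [terminal]
26. n2.depth = true  [e.mk > 4]
27. n2.live = false  [false]
28. n0.sig = false  [false]
29. n0.tag = 0  [d.cnt - 1]
30. n0.key = false  [d.cnt > 1]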